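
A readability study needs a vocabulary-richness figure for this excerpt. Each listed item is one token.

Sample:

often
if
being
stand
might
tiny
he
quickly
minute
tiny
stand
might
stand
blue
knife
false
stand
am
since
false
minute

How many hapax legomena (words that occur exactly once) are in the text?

Frequencies: stand:4, might:2, tiny:2, minute:2, false:2, often:1, if:1, being:1, he:1, quickly:1, blue:1, knife:1, am:1, since:1
Hapax (freq=1): am, being, blue, he, if, knife, often, quickly, since

9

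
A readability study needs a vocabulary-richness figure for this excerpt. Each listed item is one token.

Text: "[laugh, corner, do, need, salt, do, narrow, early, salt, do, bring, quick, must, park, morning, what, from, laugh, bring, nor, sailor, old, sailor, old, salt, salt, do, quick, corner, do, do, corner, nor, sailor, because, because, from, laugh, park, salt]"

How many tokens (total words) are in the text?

Tokens: laugh, corner, do, need, salt, do, narrow, early, salt, do, bring, quick, must, park, morning, what, from, laugh, bring, nor, sailor, old, sailor, old, salt, salt, do, quick, corner, do, do, corner, nor, sailor, because, because, from, laugh, park, salt
N = 40

40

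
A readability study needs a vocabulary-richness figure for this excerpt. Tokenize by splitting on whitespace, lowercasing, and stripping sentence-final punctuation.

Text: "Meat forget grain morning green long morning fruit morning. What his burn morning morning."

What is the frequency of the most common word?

5

Frequencies: morning:5, meat:1, forget:1, grain:1, green:1, long:1, fruit:1, what:1, his:1, burn:1
Most common: 'morning' with frequency 5.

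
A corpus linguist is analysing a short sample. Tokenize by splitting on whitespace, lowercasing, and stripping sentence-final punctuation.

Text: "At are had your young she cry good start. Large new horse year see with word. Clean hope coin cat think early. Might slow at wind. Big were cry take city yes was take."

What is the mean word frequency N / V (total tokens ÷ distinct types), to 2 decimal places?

1.10

N = 34 tokens, V = 31 types.
Mean frequency = N / V = 34 / 31 = 1.10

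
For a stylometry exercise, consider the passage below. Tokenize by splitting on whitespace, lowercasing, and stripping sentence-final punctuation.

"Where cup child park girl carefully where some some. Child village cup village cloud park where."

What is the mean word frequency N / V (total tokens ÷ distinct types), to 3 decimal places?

N = 16 tokens, V = 9 types.
Mean frequency = N / V = 16 / 9 = 1.778

1.778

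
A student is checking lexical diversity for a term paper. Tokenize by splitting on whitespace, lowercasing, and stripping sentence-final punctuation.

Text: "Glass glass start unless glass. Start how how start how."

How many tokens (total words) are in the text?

Tokens: glass, glass, start, unless, glass, start, how, how, start, how
N = 10

10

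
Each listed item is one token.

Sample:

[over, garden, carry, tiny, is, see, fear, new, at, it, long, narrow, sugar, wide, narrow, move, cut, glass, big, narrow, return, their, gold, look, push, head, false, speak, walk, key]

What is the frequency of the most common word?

3

Frequencies: narrow:3, over:1, garden:1, carry:1, tiny:1, is:1, see:1, fear:1, new:1, at:1, it:1, long:1, sugar:1, wide:1, move:1, cut:1, glass:1, big:1, return:1, their:1, … (8 more, each freq 1)
Most common: 'narrow' with frequency 3.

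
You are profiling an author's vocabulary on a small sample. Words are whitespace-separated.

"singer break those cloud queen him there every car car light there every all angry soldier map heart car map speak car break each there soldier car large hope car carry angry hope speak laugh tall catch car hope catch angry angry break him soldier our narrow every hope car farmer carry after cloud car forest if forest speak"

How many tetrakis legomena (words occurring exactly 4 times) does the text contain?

Frequencies: car:9, angry:4, hope:4, break:3, there:3, every:3, soldier:3, speak:3, cloud:2, him:2, map:2, carry:2, catch:2, forest:2, singer:1, those:1, queen:1, light:1, all:1, heart:1, … (9 more, each freq 1)
Words with frequency 4: angry, hope

2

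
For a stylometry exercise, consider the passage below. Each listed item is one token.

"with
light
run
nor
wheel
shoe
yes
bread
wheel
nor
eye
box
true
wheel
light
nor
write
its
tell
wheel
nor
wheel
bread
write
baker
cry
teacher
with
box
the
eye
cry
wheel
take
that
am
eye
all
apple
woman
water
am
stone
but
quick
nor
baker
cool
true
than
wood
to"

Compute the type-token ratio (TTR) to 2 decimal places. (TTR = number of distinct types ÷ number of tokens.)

0.62

N = 52 tokens, V = 32 types.
TTR = V / N = 32 / 52 = 0.62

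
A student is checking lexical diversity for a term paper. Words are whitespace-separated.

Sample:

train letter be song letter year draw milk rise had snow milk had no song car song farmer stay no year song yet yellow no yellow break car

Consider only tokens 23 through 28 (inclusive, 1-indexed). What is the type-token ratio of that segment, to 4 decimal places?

0.8333

Segment tokens 23–28: yet, yellow, no, yellow, break, car
Segment N = 6, segment V = 5.
TTR = 5 / 6 = 0.8333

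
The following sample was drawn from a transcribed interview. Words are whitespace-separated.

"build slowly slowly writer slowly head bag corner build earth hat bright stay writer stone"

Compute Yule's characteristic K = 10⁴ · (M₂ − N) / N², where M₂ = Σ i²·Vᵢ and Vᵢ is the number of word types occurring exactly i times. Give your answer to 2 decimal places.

444.44

Frequencies: slowly:3, build:2, writer:2, head:1, bag:1, corner:1, earth:1, hat:1, bright:1, stay:1, stone:1
N = 15. Frequency spectrum: V_1=8, V_2=2, V_3=1
M₂ = 1²·8 + 2²·2 + 3²·1 = 25
K = 10000 × (25 − 15) / 15² = 444.44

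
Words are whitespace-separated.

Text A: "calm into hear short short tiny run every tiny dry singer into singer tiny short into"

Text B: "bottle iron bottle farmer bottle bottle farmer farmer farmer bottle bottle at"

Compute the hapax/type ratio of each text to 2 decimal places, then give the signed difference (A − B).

0.06

A: hapax=5, V=9, ratio=0.56
B: hapax=2, V=4, ratio=0.50
Difference = 0.56 − 0.50 = 0.06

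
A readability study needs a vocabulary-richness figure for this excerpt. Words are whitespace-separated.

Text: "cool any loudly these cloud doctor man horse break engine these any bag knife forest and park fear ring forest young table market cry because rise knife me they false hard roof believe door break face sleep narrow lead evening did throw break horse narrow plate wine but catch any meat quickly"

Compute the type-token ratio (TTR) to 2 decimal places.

N = 52 tokens, V = 43 types.
TTR = V / N = 43 / 52 = 0.83

0.83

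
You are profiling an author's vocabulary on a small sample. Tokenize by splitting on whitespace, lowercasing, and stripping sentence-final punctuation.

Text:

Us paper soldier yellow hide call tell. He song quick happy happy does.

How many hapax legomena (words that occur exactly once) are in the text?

11

Frequencies: happy:2, us:1, paper:1, soldier:1, yellow:1, hide:1, call:1, tell:1, he:1, song:1, quick:1, does:1
Hapax (freq=1): call, does, he, hide, paper, quick, soldier, song, tell, us, yellow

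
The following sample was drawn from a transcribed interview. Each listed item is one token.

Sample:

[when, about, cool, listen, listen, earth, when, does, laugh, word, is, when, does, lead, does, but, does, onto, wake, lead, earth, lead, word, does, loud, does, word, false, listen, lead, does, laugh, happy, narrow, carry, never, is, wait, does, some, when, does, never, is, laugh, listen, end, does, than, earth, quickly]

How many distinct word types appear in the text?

24

Distinct types: {about, but, carry, cool, does, earth, end, false, happy, is, laugh, lead, listen, loud, narrow, never, onto, quickly, some, than, wait, wake, when, word}
V = 24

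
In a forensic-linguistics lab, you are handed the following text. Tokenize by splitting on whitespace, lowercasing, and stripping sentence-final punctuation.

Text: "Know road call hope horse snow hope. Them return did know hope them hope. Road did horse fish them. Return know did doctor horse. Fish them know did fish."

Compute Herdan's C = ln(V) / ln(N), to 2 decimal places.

0.71

N = 29, V = 11.
ln(V) = 2.397895, ln(N) = 3.367296
C = 2.397895 / 3.367296 = 0.71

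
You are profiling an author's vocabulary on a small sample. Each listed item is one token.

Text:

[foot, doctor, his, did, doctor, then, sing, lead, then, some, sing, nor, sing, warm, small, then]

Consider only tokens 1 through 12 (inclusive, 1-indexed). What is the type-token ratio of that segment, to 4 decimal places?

Segment tokens 1–12: foot, doctor, his, did, doctor, then, sing, lead, then, some, sing, nor
Segment N = 12, segment V = 9.
TTR = 9 / 12 = 0.7500

0.7500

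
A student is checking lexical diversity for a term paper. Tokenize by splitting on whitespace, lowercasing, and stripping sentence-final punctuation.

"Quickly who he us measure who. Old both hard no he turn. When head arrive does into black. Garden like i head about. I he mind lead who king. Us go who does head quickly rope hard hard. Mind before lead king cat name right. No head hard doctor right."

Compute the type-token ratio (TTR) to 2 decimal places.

0.60

N = 50 tokens, V = 30 types.
TTR = V / N = 30 / 50 = 0.60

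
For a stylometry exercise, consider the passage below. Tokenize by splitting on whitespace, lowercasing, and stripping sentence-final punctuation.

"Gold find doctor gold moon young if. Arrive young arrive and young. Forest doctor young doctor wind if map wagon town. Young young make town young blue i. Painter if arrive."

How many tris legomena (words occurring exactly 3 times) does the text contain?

3

Frequencies: young:7, doctor:3, if:3, arrive:3, gold:2, town:2, find:1, moon:1, and:1, forest:1, wind:1, map:1, wagon:1, make:1, blue:1, i:1, painter:1
Words with frequency 3: arrive, doctor, if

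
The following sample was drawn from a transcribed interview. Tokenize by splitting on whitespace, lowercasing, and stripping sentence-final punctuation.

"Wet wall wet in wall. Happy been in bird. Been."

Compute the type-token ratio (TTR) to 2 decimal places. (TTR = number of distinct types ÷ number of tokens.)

N = 10 tokens, V = 6 types.
TTR = V / N = 6 / 10 = 0.60

0.60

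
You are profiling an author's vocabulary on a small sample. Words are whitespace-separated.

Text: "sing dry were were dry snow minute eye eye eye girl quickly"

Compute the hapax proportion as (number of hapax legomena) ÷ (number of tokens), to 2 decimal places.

Frequencies: eye:3, dry:2, were:2, sing:1, snow:1, minute:1, girl:1, quickly:1
Hapax count = 5; token count = 12.
Ratio = 5 / 12 = 0.42

0.42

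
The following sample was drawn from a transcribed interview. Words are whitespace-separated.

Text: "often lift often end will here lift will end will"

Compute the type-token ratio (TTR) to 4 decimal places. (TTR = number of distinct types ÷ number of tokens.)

0.5000

N = 10 tokens, V = 5 types.
TTR = V / N = 5 / 10 = 0.5000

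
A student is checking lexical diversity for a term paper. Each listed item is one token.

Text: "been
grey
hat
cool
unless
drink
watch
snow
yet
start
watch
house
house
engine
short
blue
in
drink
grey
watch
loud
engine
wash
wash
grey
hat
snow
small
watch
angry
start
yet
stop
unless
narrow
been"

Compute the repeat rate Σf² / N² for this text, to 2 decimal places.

0.06

Frequencies: watch:4, grey:3, been:2, hat:2, unless:2, drink:2, snow:2, yet:2, start:2, house:2, engine:2, wash:2, cool:1, short:1, blue:1, in:1, loud:1, small:1, angry:1, stop:1, … (1 more, each freq 1)
Σf² = 74; N² = 1296
Repeat rate = 74 / 1296 = 0.06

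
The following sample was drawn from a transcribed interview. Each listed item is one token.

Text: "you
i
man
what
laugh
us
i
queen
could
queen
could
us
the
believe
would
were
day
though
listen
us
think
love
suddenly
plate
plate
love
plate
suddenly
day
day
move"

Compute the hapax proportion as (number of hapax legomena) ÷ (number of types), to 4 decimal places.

Frequencies: us:3, day:3, plate:3, i:2, queen:2, could:2, love:2, suddenly:2, you:1, man:1, what:1, laugh:1, the:1, believe:1, would:1, were:1, though:1, listen:1, think:1, move:1
Hapax count = 12; type count = 20.
Ratio = 12 / 20 = 0.6000

0.6000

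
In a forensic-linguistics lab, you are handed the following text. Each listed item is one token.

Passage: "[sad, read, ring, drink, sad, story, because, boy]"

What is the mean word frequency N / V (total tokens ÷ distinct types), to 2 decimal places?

1.14

N = 8 tokens, V = 7 types.
Mean frequency = N / V = 8 / 7 = 1.14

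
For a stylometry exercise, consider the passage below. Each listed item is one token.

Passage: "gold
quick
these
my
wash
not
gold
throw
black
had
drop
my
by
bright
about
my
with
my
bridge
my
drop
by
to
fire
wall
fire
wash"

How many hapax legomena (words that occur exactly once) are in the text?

12

Frequencies: my:5, gold:2, wash:2, drop:2, by:2, fire:2, quick:1, these:1, not:1, throw:1, black:1, had:1, bright:1, about:1, with:1, bridge:1, to:1, wall:1
Hapax (freq=1): about, black, bridge, bright, had, not, quick, these, throw, to, wall, with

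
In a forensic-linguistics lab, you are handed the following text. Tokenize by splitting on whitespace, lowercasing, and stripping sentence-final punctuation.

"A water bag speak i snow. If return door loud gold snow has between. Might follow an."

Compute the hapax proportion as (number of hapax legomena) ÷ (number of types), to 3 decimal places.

Frequencies: snow:2, a:1, water:1, bag:1, speak:1, i:1, if:1, return:1, door:1, loud:1, gold:1, has:1, between:1, might:1, follow:1, an:1
Hapax count = 15; type count = 16.
Ratio = 15 / 16 = 0.938

0.938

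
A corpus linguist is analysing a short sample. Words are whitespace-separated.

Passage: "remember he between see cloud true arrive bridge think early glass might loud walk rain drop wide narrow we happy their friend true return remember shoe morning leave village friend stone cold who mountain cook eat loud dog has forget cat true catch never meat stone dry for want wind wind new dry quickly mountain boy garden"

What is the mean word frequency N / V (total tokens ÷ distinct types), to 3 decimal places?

N = 57 tokens, V = 48 types.
Mean frequency = N / V = 57 / 48 = 1.188

1.188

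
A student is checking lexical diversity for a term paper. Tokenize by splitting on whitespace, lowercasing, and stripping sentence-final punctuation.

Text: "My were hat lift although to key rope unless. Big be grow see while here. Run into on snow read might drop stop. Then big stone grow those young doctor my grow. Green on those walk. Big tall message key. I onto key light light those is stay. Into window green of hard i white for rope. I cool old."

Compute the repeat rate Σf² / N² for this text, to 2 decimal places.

Frequencies: key:3, big:3, grow:3, those:3, i:3, my:2, rope:2, into:2, on:2, green:2, light:2, were:1, hat:1, lift:1, although:1, to:1, unless:1, be:1, see:1, while:1, … (24 more, each freq 1)
Σf² = 102; N² = 3600
Repeat rate = 102 / 3600 = 0.03

0.03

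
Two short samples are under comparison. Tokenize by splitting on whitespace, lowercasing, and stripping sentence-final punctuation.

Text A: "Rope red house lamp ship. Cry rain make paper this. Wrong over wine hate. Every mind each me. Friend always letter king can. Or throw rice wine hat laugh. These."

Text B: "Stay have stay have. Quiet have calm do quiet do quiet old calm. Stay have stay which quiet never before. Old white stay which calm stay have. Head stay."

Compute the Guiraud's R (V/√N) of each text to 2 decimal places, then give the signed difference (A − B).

3.25

A: V=29, N=30, R=5.29
B: V=11, N=29, R=2.04
Difference = 5.29 − 2.04 = 3.25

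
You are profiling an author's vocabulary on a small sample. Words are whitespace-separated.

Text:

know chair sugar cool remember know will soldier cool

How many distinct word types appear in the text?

Distinct types: {chair, cool, know, remember, soldier, sugar, will}
V = 7

7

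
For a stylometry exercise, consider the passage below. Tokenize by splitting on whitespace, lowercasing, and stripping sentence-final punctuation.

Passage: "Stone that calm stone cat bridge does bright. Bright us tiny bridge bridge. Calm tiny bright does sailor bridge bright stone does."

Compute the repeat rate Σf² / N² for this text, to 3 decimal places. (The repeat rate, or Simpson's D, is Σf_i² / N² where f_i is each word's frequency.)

0.128

Frequencies: bridge:4, bright:4, stone:3, does:3, calm:2, tiny:2, that:1, cat:1, us:1, sailor:1
Σf² = 62; N² = 484
Repeat rate = 62 / 484 = 0.128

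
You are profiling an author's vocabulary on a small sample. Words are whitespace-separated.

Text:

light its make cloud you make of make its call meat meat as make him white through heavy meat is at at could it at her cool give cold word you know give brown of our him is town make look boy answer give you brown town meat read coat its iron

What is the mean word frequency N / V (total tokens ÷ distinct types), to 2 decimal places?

1.63

N = 52 tokens, V = 32 types.
Mean frequency = N / V = 52 / 32 = 1.63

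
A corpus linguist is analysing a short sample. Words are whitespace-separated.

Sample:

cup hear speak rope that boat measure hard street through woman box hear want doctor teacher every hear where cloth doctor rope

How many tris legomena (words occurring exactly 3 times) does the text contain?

Frequencies: hear:3, rope:2, doctor:2, cup:1, speak:1, that:1, boat:1, measure:1, hard:1, street:1, through:1, woman:1, box:1, want:1, teacher:1, every:1, where:1, cloth:1
Words with frequency 3: hear

1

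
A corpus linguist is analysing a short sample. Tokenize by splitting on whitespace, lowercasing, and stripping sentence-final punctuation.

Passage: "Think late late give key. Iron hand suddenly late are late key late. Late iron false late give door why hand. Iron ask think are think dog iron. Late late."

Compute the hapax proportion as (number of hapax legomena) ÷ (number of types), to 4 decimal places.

0.4615

Frequencies: late:9, iron:4, think:3, give:2, key:2, hand:2, are:2, suddenly:1, false:1, door:1, why:1, ask:1, dog:1
Hapax count = 6; type count = 13.
Ratio = 6 / 13 = 0.4615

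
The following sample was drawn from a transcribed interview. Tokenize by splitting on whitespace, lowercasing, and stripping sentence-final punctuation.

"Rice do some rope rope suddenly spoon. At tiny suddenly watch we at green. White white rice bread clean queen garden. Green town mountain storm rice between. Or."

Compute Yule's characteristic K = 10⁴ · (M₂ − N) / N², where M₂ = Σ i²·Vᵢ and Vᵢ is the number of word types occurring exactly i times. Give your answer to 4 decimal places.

Frequencies: rice:3, rope:2, suddenly:2, at:2, green:2, white:2, do:1, some:1, spoon:1, tiny:1, watch:1, we:1, bread:1, clean:1, queen:1, garden:1, town:1, mountain:1, storm:1, between:1, … (1 more, each freq 1)
N = 28. Frequency spectrum: V_1=15, V_2=5, V_3=1
M₂ = 1²·15 + 2²·5 + 3²·1 = 44
K = 10000 × (44 − 28) / 28² = 204.0816

204.0816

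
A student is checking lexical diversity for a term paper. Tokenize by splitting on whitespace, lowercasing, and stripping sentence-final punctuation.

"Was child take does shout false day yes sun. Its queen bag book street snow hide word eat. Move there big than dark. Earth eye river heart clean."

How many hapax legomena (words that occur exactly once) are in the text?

28

Frequencies: was:1, child:1, take:1, does:1, shout:1, false:1, day:1, yes:1, sun:1, its:1, queen:1, bag:1, book:1, street:1, snow:1, hide:1, word:1, eat:1, move:1, there:1, … (8 more, each freq 1)
Hapax (freq=1): bag, big, book, child, clean, dark, day, does, earth, eat, eye, false, heart, hide, its, move, queen, river, shout, snow, street, sun, take, than, there, was, word, yes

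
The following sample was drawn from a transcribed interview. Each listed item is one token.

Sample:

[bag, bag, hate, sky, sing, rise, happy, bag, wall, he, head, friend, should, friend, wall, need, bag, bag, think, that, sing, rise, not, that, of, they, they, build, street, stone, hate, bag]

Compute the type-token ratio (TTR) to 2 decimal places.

N = 32 tokens, V = 20 types.
TTR = V / N = 20 / 32 = 0.63

0.63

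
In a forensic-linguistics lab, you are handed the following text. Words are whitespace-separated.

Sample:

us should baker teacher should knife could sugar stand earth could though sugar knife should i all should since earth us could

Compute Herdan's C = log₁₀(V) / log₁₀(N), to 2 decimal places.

N = 22, V = 13.
log₁₀(V) = 1.113943, log₁₀(N) = 1.342423
C = 1.113943 / 1.342423 = 0.83

0.83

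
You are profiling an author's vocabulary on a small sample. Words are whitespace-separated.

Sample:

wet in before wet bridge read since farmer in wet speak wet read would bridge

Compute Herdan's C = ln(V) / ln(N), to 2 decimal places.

N = 15, V = 9.
ln(V) = 2.197225, ln(N) = 2.708050
C = 2.197225 / 2.708050 = 0.81

0.81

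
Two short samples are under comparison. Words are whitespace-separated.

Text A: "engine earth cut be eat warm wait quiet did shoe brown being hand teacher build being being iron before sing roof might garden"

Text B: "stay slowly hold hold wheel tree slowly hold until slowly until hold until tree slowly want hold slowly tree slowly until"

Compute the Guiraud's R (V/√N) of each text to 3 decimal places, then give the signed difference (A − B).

2.851

A: V=21, N=23, R=4.379
B: V=7, N=21, R=1.528
Difference = 4.379 − 1.528 = 2.851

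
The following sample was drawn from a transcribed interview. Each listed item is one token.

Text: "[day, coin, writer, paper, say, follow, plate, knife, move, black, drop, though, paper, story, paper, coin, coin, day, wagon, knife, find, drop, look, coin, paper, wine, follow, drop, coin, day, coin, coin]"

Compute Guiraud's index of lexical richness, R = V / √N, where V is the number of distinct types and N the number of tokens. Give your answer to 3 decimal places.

3.005

N = 32, V = 17.
√N = 5.656854
R = 17 / 5.656854 = 3.005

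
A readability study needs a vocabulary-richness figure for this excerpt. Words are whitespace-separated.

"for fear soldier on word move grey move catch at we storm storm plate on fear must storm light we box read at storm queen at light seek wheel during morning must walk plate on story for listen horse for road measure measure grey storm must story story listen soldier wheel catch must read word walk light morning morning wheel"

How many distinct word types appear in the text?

27

Distinct types: {at, box, catch, during, fear, for, grey, horse, light, listen, measure, morning, move, must, on, plate, queen, read, road, seek, soldier, storm, story, walk, we, wheel, word}
V = 27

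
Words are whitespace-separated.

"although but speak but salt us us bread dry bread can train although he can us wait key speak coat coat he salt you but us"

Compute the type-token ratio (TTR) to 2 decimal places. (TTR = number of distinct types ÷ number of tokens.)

N = 26 tokens, V = 14 types.
TTR = V / N = 14 / 26 = 0.54

0.54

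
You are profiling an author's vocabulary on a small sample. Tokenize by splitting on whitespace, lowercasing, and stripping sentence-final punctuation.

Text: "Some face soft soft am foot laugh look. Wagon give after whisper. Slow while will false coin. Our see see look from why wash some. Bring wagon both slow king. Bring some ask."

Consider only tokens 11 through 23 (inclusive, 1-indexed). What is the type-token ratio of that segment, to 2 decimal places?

Segment tokens 11–23: after, whisper, slow, while, will, false, coin, our, see, see, look, from, why
Segment N = 13, segment V = 12.
TTR = 12 / 13 = 0.92

0.92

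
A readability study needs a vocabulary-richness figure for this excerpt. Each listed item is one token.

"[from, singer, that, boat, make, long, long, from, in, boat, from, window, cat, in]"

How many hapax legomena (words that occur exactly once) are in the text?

5

Frequencies: from:3, boat:2, long:2, in:2, singer:1, that:1, make:1, window:1, cat:1
Hapax (freq=1): cat, make, singer, that, window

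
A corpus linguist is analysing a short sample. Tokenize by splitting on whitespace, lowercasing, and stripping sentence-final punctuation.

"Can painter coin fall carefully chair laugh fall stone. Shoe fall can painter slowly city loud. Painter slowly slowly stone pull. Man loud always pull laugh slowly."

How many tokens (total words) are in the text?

Tokens: can, painter, coin, fall, carefully, chair, laugh, fall, stone, shoe, fall, can, painter, slowly, city, loud, painter, slowly, slowly, stone, pull, man, loud, always, pull, laugh, slowly
N = 27

27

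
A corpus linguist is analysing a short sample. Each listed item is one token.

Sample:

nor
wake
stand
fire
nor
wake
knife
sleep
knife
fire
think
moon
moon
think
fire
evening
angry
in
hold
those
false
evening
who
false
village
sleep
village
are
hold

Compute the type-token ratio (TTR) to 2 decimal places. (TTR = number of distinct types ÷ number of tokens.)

N = 29 tokens, V = 17 types.
TTR = V / N = 17 / 29 = 0.59

0.59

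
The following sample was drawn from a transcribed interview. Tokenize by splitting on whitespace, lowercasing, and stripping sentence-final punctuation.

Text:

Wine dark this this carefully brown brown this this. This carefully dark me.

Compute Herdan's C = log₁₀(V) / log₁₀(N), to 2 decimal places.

0.70

N = 13, V = 6.
log₁₀(V) = 0.778151, log₁₀(N) = 1.113943
C = 0.778151 / 1.113943 = 0.70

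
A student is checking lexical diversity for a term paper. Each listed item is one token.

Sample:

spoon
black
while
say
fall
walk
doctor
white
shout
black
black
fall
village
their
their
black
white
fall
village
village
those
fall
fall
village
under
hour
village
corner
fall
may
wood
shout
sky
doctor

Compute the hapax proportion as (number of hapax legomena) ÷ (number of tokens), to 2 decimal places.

Frequencies: fall:6, village:5, black:4, doctor:2, white:2, shout:2, their:2, spoon:1, while:1, say:1, walk:1, those:1, under:1, hour:1, corner:1, may:1, wood:1, sky:1
Hapax count = 11; token count = 34.
Ratio = 11 / 34 = 0.32

0.32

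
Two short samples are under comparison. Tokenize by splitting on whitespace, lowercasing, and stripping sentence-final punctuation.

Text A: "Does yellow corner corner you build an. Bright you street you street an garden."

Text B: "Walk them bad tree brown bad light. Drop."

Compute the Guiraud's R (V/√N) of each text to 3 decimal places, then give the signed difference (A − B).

A: V=9, N=14, R=2.405
B: V=7, N=8, R=2.475
Difference = 2.405 − 2.475 = -0.070

-0.070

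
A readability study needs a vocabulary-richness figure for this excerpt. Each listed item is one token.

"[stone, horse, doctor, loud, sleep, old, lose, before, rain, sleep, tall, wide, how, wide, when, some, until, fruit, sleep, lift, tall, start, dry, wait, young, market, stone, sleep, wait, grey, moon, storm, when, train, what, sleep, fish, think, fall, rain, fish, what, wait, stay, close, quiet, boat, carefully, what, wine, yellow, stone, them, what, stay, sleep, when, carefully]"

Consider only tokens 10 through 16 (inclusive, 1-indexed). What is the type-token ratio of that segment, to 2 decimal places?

0.86

Segment tokens 10–16: sleep, tall, wide, how, wide, when, some
Segment N = 7, segment V = 6.
TTR = 6 / 7 = 0.86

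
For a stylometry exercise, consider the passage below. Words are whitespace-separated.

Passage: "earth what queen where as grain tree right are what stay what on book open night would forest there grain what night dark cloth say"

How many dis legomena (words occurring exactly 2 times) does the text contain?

Frequencies: what:4, grain:2, night:2, earth:1, queen:1, where:1, as:1, tree:1, right:1, are:1, stay:1, on:1, book:1, open:1, would:1, forest:1, there:1, dark:1, cloth:1, say:1
Words with frequency 2: grain, night

2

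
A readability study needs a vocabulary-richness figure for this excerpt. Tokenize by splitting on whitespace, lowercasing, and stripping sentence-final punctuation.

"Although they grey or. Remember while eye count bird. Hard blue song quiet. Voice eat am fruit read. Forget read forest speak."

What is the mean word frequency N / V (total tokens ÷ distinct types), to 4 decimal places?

1.0476

N = 22 tokens, V = 21 types.
Mean frequency = N / V = 22 / 21 = 1.0476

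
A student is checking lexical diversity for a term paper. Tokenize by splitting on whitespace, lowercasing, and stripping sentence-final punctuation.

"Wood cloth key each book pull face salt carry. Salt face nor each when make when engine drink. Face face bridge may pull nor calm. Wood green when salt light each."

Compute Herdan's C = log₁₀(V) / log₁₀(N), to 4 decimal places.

0.8574

N = 31, V = 19.
log₁₀(V) = 1.278754, log₁₀(N) = 1.491362
C = 1.278754 / 1.491362 = 0.8574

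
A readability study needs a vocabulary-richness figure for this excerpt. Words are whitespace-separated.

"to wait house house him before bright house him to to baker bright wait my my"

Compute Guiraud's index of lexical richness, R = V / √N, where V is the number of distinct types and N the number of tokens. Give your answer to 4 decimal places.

N = 16, V = 8.
√N = 4.000000
R = 8 / 4.000000 = 2.0000

2.0000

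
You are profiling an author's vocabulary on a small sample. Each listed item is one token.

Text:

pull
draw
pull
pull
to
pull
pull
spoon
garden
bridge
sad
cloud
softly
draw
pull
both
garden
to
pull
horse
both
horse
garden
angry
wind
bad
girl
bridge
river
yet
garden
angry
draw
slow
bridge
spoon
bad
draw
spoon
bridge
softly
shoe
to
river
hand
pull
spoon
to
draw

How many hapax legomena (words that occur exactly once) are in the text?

Frequencies: pull:8, draw:5, to:4, spoon:4, garden:4, bridge:4, softly:2, both:2, horse:2, angry:2, bad:2, river:2, sad:1, cloud:1, wind:1, girl:1, yet:1, slow:1, shoe:1, hand:1
Hapax (freq=1): cloud, girl, hand, sad, shoe, slow, wind, yet

8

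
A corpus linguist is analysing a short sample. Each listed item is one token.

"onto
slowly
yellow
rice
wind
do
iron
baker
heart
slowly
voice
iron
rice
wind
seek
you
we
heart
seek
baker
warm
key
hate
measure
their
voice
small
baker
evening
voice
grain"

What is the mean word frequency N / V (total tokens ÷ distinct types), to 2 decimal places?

1.48

N = 31 tokens, V = 21 types.
Mean frequency = N / V = 31 / 21 = 1.48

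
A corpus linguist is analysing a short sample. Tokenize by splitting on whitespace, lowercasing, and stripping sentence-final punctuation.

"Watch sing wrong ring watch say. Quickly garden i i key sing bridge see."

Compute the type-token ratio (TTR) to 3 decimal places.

0.786

N = 14 tokens, V = 11 types.
TTR = V / N = 11 / 14 = 0.786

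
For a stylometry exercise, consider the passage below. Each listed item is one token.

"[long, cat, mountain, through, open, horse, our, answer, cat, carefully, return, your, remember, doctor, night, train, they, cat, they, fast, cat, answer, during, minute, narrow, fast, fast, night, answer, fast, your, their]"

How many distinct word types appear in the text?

Distinct types: {answer, carefully, cat, doctor, during, fast, horse, long, minute, mountain, narrow, night, open, our, remember, return, their, they, through, train, your}
V = 21

21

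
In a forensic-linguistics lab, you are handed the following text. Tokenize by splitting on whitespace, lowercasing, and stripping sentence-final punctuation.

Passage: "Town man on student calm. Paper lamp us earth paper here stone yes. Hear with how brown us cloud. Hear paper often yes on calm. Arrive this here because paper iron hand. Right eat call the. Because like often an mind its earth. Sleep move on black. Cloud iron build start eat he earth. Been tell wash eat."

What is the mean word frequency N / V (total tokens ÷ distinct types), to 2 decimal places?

N = 58 tokens, V = 40 types.
Mean frequency = N / V = 58 / 40 = 1.45

1.45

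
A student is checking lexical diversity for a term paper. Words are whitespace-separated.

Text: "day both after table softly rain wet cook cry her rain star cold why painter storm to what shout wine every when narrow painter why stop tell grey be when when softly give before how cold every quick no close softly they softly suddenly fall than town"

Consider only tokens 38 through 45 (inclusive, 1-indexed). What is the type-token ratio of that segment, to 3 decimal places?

Segment tokens 38–45: quick, no, close, softly, they, softly, suddenly, fall
Segment N = 8, segment V = 7.
TTR = 7 / 8 = 0.875

0.875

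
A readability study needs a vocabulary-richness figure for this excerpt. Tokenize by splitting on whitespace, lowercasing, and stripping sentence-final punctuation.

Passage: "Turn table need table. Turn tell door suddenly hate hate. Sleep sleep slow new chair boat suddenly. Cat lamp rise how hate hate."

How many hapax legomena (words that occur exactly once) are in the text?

11

Frequencies: hate:4, turn:2, table:2, suddenly:2, sleep:2, need:1, tell:1, door:1, slow:1, new:1, chair:1, boat:1, cat:1, lamp:1, rise:1, how:1
Hapax (freq=1): boat, cat, chair, door, how, lamp, need, new, rise, slow, tell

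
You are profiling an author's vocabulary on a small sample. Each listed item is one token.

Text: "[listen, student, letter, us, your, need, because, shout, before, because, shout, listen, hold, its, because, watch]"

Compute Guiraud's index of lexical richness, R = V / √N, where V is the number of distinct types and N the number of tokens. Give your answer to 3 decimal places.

3.000

N = 16, V = 12.
√N = 4.000000
R = 12 / 4.000000 = 3.000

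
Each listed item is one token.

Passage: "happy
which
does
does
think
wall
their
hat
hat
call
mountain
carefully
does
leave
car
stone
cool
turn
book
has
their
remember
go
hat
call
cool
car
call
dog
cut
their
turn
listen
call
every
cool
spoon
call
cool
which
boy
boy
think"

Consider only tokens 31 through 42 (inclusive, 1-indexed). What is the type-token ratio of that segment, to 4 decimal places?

Segment tokens 31–42: their, turn, listen, call, every, cool, spoon, call, cool, which, boy, boy
Segment N = 12, segment V = 9.
TTR = 9 / 12 = 0.7500

0.7500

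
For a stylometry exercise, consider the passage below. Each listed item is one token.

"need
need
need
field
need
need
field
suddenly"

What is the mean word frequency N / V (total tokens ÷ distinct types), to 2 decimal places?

2.67

N = 8 tokens, V = 3 types.
Mean frequency = N / V = 8 / 3 = 2.67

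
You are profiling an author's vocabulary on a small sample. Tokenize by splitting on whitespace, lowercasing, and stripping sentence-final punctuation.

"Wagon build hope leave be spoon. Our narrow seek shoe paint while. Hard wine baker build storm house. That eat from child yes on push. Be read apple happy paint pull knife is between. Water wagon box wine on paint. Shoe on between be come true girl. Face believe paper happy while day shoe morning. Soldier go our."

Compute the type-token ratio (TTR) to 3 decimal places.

0.741

N = 58 tokens, V = 43 types.
TTR = V / N = 43 / 58 = 0.741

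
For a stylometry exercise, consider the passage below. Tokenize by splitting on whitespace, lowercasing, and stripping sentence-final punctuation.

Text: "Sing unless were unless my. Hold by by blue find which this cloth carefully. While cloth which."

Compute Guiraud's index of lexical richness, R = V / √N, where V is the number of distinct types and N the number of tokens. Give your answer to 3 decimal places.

3.153

N = 17, V = 13.
√N = 4.123106
R = 13 / 4.123106 = 3.153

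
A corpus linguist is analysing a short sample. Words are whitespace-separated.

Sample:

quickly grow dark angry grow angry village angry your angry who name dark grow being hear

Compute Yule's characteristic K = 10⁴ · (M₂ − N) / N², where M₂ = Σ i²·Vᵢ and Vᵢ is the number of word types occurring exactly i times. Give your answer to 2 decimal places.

781.25

Frequencies: angry:4, grow:3, dark:2, quickly:1, village:1, your:1, who:1, name:1, being:1, hear:1
N = 16. Frequency spectrum: V_1=7, V_2=1, V_3=1, V_4=1
M₂ = 1²·7 + 2²·1 + 3²·1 + 4²·1 = 36
K = 10000 × (36 − 16) / 16² = 781.25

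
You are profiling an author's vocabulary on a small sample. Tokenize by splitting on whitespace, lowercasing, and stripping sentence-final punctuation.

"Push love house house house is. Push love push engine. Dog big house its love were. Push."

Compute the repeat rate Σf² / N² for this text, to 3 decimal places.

0.163

Frequencies: push:4, house:4, love:3, is:1, engine:1, dog:1, big:1, its:1, were:1
Σf² = 47; N² = 289
Repeat rate = 47 / 289 = 0.163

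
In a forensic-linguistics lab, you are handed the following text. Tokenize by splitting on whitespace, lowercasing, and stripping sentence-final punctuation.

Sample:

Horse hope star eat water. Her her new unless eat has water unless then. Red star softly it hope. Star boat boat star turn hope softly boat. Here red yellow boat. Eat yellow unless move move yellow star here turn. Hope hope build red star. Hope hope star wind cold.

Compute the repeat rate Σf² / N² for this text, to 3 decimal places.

Frequencies: hope:7, star:7, boat:4, eat:3, unless:3, red:3, yellow:3, water:2, her:2, softly:2, turn:2, here:2, move:2, horse:1, new:1, has:1, then:1, it:1, build:1, wind:1, … (1 more, each freq 1)
Σf² = 182; N² = 2500
Repeat rate = 182 / 2500 = 0.073

0.073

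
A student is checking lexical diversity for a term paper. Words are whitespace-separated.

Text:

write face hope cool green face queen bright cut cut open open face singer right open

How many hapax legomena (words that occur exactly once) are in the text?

Frequencies: face:3, open:3, cut:2, write:1, hope:1, cool:1, green:1, queen:1, bright:1, singer:1, right:1
Hapax (freq=1): bright, cool, green, hope, queen, right, singer, write

8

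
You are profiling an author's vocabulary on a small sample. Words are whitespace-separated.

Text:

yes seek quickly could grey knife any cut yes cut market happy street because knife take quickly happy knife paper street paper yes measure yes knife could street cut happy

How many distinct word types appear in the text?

Distinct types: {any, because, could, cut, grey, happy, knife, market, measure, paper, quickly, seek, street, take, yes}
V = 15

15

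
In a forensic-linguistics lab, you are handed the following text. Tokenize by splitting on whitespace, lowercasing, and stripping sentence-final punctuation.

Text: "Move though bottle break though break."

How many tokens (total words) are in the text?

Tokens: move, though, bottle, break, though, break
N = 6

6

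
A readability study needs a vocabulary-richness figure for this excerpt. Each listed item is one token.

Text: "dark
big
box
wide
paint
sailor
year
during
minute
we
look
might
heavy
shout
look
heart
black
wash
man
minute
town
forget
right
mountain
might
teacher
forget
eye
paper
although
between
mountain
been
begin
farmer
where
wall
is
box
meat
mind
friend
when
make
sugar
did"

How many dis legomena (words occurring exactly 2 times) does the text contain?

6

Frequencies: box:2, minute:2, look:2, might:2, forget:2, mountain:2, dark:1, big:1, wide:1, paint:1, sailor:1, year:1, during:1, we:1, heavy:1, shout:1, heart:1, black:1, wash:1, man:1, … (20 more, each freq 1)
Words with frequency 2: box, forget, look, might, minute, mountain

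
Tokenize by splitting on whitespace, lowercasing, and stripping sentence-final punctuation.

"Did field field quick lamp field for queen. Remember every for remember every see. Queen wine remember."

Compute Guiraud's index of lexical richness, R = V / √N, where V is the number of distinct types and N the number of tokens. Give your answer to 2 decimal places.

2.43

N = 17, V = 10.
√N = 4.123106
R = 10 / 4.123106 = 2.43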